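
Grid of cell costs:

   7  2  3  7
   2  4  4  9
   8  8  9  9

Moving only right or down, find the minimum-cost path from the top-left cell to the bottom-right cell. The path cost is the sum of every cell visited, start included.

34

Cheapest: r0c0 r0c1 r0c2 r1c2 r1c3 r2c3
  7 + 2 + 3 + 4 + 9 + 9 = 34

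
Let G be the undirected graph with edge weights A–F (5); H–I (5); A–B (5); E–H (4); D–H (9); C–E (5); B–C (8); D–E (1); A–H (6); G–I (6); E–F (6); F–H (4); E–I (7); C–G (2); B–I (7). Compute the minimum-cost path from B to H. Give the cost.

11

Some routes from B to H:
B-A-H: 5 + 6 = 11
B-I-H: 7 + 5 = 12
B-A-F-H: 5 + 5 + 4 = 14
The minimum is 11.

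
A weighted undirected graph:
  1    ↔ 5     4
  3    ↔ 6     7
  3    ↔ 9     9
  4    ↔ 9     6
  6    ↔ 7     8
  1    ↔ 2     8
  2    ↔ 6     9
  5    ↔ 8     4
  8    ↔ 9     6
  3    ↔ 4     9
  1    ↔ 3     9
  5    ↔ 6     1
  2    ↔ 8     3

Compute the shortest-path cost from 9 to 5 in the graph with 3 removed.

10

Paths from 9 to 5 avoiding 3:
9 → 8 → 5: 6 + 4 = 10
9 → 8 → 2 → 6 → 5: 6 + 3 + 9 + 1 = 19
9 → 8 → 2 → 1 → 5: 6 + 3 + 8 + 4 = 21
The minimum is 10.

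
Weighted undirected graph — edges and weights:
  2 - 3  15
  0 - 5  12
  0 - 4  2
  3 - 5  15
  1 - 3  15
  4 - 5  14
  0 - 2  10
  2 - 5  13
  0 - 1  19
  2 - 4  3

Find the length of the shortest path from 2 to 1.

Checking several routes:
2 -> 5 -> 0 -> 1: 13 + 12 + 19 = 44
2 -> 3 -> 1: 15 + 15 = 30
2 -> 5 -> 3 -> 1: 13 + 15 + 15 = 43
2 -> 0 -> 1: 10 + 19 = 29
2 -> 4 -> 0 -> 1: 3 + 2 + 19 = 24
The minimum is 24.

24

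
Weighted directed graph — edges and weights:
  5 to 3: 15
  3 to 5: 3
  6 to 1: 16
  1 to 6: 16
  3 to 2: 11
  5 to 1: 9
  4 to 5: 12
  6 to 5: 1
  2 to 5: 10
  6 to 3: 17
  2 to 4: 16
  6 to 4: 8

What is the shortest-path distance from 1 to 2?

Routes from 1 to 2:
1 -> 6 -> 4 -> 5 -> 3 -> 2: 16 + 8 + 12 + 15 + 11 = 62
1 -> 6 -> 5 -> 3 -> 2: 16 + 1 + 15 + 11 = 43
1 -> 6 -> 3 -> 2: 16 + 17 + 11 = 44
The minimum is 43.

43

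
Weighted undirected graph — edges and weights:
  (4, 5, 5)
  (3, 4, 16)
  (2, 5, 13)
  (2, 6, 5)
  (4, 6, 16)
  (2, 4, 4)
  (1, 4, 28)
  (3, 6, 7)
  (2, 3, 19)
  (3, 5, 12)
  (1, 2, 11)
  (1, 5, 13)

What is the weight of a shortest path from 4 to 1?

15

Comparing a few candidate routes:
4→5→1: 5 + 13 = 18
4→1: 28
4→5→2→1: 5 + 13 + 11 = 29
4→2→1: 4 + 11 = 15
Best route has total 15.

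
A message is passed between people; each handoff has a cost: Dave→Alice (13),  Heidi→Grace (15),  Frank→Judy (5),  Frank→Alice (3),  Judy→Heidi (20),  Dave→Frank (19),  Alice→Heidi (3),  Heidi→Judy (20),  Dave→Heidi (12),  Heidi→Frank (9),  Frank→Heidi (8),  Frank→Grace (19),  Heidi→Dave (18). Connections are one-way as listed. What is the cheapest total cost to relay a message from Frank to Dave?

24

Candidate routes:
Frank→Alice→Heidi→Dave: 3 + 3 + 18 = 24
Frank→Judy→Heidi→Dave: 5 + 20 + 18 = 43
Frank→Heidi→Dave: 8 + 18 = 26
The minimum is 24.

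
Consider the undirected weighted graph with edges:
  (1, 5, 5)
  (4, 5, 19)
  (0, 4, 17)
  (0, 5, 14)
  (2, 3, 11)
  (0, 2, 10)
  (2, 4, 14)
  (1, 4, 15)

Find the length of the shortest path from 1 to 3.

A few of the 1→3 routes:
1-4-0-2-3: 15 + 17 + 10 + 11 = 53
1-5-0-2-3: 5 + 14 + 10 + 11 = 40
1-4-2-3: 15 + 14 + 11 = 40
1-5-4-2-3: 5 + 19 + 14 + 11 = 49
Shortest: 40.

40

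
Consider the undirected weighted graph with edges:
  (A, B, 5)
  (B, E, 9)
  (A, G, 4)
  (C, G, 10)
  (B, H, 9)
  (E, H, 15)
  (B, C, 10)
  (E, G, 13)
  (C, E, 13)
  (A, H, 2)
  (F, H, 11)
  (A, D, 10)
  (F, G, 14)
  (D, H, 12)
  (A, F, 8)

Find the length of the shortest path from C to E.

13

Checking several routes:
C → G → E: 10 + 13 = 23
C → E: 13
C → B → E: 10 + 9 = 19
C → G → A → H → E: 10 + 4 + 2 + 15 = 31
C → G → A → B → E: 10 + 4 + 5 + 9 = 28
The minimum is 13.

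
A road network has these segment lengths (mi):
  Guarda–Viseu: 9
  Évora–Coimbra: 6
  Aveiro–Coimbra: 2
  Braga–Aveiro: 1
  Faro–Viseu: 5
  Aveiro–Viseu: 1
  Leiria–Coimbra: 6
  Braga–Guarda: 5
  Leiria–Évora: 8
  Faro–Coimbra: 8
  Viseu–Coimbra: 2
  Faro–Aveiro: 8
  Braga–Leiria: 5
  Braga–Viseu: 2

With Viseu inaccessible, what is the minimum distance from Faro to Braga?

Routes from Faro to Braga avoiding Viseu:
Faro -> Coimbra -> Leiria -> Braga: 8 + 6 + 5 = 19
Faro -> Coimbra -> Aveiro -> Braga: 8 + 2 + 1 = 11
Faro -> Coimbra -> Évora -> Leiria -> Braga: 8 + 6 + 8 + 5 = 27
Faro -> Aveiro -> Braga: 8 + 1 = 9
Faro -> Aveiro -> Coimbra -> Leiria -> Braga: 8 + 2 + 6 + 5 = 21
Faro -> Aveiro -> Coimbra -> Évora -> Leiria -> Braga: 8 + 2 + 6 + 8 + 5 = 29
The minimum is 9 mi.

9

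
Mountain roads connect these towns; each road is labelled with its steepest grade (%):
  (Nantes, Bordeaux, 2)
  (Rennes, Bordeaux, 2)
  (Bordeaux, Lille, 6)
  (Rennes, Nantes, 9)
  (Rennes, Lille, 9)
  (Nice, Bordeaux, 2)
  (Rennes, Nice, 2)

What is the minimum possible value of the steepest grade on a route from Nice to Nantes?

2

Comparing a few candidate routes:
Nice -> Bordeaux -> Rennes -> Nantes: max(2, 2, 9) = 9
Nice -> Bordeaux -> Nantes: max(2, 2) = 2
Nice -> Rennes -> Bordeaux -> Nantes: max(2, 2, 2) = 2
Nice -> Bordeaux -> Lille -> Rennes -> Nantes: max(2, 6, 9, 9) = 9
The minimum achievable maximum is 2%.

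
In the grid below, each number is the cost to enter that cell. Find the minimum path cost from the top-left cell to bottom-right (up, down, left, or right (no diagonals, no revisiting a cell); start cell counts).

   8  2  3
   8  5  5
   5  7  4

Best path: r0c0 r0c1 r0c2 r1c2 r2c2
Cost: 8 + 2 + 3 + 5 + 4 = 22

22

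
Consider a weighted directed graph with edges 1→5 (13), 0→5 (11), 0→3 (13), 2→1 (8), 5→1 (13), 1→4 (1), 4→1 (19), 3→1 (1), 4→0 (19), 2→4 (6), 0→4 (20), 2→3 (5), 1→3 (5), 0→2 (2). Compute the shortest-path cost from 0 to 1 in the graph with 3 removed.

10

Routes from 0 to 1 avoiding 3:
0→4→1: 20 + 19 = 39
0→5→1: 11 + 13 = 24
0→2→1: 2 + 8 = 10
0→2→4→1: 2 + 6 + 19 = 27
Shortest: 10.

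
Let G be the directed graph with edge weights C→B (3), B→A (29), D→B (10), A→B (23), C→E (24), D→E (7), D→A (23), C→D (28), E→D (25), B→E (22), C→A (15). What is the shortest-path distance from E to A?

48

Routes from E to A:
E -> D -> A: 25 + 23 = 48
E -> D -> B -> A: 25 + 10 + 29 = 64
The minimum is 48.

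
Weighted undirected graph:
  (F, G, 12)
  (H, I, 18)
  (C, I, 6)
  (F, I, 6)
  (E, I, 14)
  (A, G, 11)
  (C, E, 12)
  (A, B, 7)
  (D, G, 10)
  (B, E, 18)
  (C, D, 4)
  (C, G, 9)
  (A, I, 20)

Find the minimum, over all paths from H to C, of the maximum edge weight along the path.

A few of the H→C routes:
H -> I -> F -> G -> C: max(18, 6, 12, 9) = 18
H -> I -> C: max(18, 6) = 18
H -> I -> E -> C: max(18, 14, 12) = 18
H -> I -> E -> B -> A -> G -> C: max(18, 14, 18, 7, 11, 9) = 18
H -> I -> F -> G -> A -> B -> E -> C: max(18, 6, 12, 11, 7, 18, 12) = 18
H -> I -> F -> G -> D -> C: max(18, 6, 12, 10, 4) = 18
The minimum achievable maximum is 18.

18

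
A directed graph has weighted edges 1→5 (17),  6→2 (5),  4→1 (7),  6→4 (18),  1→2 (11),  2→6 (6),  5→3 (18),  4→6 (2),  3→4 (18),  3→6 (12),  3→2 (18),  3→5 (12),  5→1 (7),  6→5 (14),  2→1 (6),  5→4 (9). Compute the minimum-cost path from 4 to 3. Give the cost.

Routes from 4 to 3:
4-1-5-3: 7 + 17 + 18 = 42
4-6-2-1-5-3: 2 + 5 + 6 + 17 + 18 = 48
4-6-5-3: 2 + 14 + 18 = 34
4-1-2-6-5-3: 7 + 11 + 6 + 14 + 18 = 56
Best route has total 34.

34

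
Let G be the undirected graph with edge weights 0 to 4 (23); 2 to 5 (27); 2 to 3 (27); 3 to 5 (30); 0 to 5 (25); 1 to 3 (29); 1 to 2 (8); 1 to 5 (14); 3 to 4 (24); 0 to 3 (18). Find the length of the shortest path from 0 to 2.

45

Comparing a few candidate routes:
0→5→1→2: 25 + 14 + 8 = 47
0→5→2: 25 + 27 = 52
0→3→2: 18 + 27 = 45
Best route has total 45.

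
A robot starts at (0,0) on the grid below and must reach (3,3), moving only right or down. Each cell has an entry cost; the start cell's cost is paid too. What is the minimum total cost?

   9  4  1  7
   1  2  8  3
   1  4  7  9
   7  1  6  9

Take (0,0) (1,0) (2,0) (2,1) (3,1) (3,2) (3,3) for a total of 9 + 1 + 1 + 4 + 1 + 6 + 9 = 31.

31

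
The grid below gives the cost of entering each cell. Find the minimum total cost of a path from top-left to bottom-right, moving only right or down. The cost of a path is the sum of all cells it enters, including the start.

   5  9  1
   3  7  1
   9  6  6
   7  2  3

Take r0c0 → r0c1 → r0c2 → r1c2 → r2c2 → r3c2 for a total of 5 + 9 + 1 + 1 + 6 + 3 = 25.

25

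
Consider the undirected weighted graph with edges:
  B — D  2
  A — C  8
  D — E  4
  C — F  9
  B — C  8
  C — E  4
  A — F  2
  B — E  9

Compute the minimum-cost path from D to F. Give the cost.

17

Comparing a few candidate routes:
D - B - C - F: 2 + 8 + 9 = 19
D - B - C - A - F: 2 + 8 + 8 + 2 = 20
D - E - C - A - F: 4 + 4 + 8 + 2 = 18
D - E - C - F: 4 + 4 + 9 = 17
Best route has total 17.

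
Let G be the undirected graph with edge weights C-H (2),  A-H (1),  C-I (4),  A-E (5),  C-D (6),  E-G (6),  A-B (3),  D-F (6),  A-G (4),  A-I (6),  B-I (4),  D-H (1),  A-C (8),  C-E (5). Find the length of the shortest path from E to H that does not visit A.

7

Candidate routes:
E -> C -> D -> H: 5 + 6 + 1 = 12
E -> C -> H: 5 + 2 = 7
Best route has total 7.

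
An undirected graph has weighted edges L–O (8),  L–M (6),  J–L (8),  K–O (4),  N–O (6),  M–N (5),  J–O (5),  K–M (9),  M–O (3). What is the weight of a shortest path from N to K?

A few of the N→K routes:
N - M - O - K: 5 + 3 + 4 = 12
N - O - K: 6 + 4 = 10
N - M - K: 5 + 9 = 14
The minimum is 10.

10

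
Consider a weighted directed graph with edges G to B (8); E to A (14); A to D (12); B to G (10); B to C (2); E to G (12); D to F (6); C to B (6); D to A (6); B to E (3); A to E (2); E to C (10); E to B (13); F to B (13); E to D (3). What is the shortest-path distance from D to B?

Candidate routes:
D -> A -> E -> G -> B: 6 + 2 + 12 + 8 = 28
D -> A -> E -> C -> B: 6 + 2 + 10 + 6 = 24
D -> A -> E -> B: 6 + 2 + 13 = 21
D -> F -> B: 6 + 13 = 19
Shortest: 19.

19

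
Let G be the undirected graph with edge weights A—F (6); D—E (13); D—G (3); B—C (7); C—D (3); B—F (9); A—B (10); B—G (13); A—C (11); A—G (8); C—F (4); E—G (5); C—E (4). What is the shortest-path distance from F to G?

10

Comparing a few candidate routes:
F - A - G: 6 + 8 = 14
F - C - E - G: 4 + 4 + 5 = 13
F - C - D - G: 4 + 3 + 3 = 10
F - B - C - D - G: 9 + 7 + 3 + 3 = 22
Shortest: 10.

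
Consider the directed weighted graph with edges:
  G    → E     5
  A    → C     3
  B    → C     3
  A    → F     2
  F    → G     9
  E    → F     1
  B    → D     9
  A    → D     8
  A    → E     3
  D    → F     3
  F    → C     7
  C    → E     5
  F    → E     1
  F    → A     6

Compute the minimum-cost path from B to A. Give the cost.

Routes from B to A:
B→C→E→F→A: 3 + 5 + 1 + 6 = 15
B→D→F→A: 9 + 3 + 6 = 18
The minimum is 15.

15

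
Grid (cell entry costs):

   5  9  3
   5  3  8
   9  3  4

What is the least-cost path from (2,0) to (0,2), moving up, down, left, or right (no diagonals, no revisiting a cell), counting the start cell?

One optimal route is (2,0) (2,1) (1,1) (1,2) (0,2).
Its cost is 9 + 3 + 3 + 8 + 3 = 26.

26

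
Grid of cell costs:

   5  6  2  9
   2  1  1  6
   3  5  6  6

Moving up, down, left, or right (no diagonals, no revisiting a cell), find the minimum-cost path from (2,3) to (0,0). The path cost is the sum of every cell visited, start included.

21

Best path: r2c3 -> r1c3 -> r1c2 -> r1c1 -> r1c0 -> r0c0
Cost: 6 + 6 + 1 + 1 + 2 + 5 = 21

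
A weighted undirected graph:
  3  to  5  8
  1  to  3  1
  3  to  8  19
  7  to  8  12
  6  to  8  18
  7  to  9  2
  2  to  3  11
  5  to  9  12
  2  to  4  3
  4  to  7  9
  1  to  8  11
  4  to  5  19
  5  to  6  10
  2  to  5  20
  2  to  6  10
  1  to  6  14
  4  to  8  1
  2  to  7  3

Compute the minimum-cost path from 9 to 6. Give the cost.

Some routes from 9 to 6:
9 → 7 → 4 → 2 → 6: 2 + 9 + 3 + 10 = 24
9 → 5 → 6: 12 + 10 = 22
9 → 7 → 2 → 6: 2 + 3 + 10 = 15
The minimum is 15.

15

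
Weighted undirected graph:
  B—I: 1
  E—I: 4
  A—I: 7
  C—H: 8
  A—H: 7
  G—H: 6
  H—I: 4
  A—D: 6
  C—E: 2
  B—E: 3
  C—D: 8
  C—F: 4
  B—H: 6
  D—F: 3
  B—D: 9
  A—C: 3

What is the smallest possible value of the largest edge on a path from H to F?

Checking several routes:
H -> B -> I -> E -> C -> F: max(6, 1, 4, 2, 4) = 6
H -> B -> I -> E -> C -> A -> D -> F: max(6, 1, 4, 2, 3, 6, 3) = 6
H -> I -> E -> C -> F: max(4, 4, 2, 4) = 4
H -> I -> B -> E -> C -> F: max(4, 1, 3, 2, 4) = 4
The minimum achievable maximum is 4.

4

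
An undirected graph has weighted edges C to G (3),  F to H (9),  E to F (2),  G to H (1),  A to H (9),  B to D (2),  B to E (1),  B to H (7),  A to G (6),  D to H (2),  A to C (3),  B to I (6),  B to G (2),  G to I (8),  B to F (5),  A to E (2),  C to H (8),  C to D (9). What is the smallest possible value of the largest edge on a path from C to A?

Some routes from C to A:
C → A: max(3) = 3
C → G → H → D → B → E → A: max(3, 1, 2, 2, 1, 2) = 3
C → G → B → E → A: max(3, 2, 1, 2) = 3
Best route has worst link 3.

3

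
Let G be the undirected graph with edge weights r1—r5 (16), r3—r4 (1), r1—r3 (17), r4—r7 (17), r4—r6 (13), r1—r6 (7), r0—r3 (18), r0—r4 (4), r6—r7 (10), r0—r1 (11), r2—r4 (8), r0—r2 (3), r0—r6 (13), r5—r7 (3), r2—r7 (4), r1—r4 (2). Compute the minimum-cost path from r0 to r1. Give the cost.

6

Comparing a few candidate routes:
r0 - r2 - r4 - r1: 3 + 8 + 2 = 13
r0 - r4 - r1: 4 + 2 = 6
r0 - r1: 11
Best route has total 6.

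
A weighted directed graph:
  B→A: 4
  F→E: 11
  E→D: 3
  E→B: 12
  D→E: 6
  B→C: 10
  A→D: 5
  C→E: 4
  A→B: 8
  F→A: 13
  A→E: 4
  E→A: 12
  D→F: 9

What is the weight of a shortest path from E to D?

3

Candidate routes:
E → A → D: 12 + 5 = 17
E → D: 3
E → B → A → D: 12 + 4 + 5 = 21
Shortest: 3.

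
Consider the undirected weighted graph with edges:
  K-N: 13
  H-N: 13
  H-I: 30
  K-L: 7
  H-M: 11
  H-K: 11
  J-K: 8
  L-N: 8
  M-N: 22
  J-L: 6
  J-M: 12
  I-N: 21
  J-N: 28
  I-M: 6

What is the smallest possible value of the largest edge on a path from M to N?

Checking several routes:
M -> H -> K -> N: max(11, 11, 13) = 13
M -> H -> K -> J -> L -> N: max(11, 11, 8, 6, 8) = 11
M -> J -> K -> L -> N: max(12, 8, 7, 8) = 12
M -> H -> K -> L -> N: max(11, 11, 7, 8) = 11
M -> J -> L -> N: max(12, 6, 8) = 12
Best route has worst link 11.

11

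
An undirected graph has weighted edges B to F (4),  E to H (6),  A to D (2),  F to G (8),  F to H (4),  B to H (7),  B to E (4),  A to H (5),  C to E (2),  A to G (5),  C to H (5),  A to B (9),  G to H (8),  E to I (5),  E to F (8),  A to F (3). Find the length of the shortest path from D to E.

13

Some routes from D to E:
D → A → F → B → E: 2 + 3 + 4 + 4 = 13
D → A → H → E: 2 + 5 + 6 = 13
D → A → H → C → E: 2 + 5 + 5 + 2 = 14
D → A → F → E: 2 + 3 + 8 = 13
Shortest: 13.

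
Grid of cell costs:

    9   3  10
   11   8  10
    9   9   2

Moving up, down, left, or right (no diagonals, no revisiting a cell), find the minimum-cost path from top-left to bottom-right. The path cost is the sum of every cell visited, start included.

31

Cheapest: [0,0] [0,1] [1,1] [2,1] [2,2]
  9 + 3 + 8 + 9 + 2 = 31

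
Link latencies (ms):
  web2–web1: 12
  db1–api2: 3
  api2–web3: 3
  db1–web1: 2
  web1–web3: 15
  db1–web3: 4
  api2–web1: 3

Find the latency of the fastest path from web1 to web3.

6

Candidate routes:
web1→db1→api2→web3: 2 + 3 + 3 = 8
web1→db1→web3: 2 + 4 = 6
web1→api2→web3: 3 + 3 = 6
web1→api2→db1→web3: 3 + 3 + 4 = 10
web1→web3: 15
Best route has total 6 ms.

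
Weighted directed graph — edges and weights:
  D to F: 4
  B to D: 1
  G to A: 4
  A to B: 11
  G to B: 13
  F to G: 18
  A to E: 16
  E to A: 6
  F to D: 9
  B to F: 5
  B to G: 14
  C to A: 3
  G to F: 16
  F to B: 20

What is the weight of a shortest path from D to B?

Routes from D to B:
D -> F -> G -> A -> B: 4 + 18 + 4 + 11 = 37
D -> F -> G -> B: 4 + 18 + 13 = 35
D -> F -> B: 4 + 20 = 24
Shortest: 24.

24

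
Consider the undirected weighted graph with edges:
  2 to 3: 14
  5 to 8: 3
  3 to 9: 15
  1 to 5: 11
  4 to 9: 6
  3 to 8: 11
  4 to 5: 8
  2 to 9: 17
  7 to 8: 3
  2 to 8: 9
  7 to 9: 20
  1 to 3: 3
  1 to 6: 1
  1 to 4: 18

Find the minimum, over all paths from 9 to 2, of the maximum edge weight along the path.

9

A few of the 9→2 routes:
9 - 4 - 5 - 1 - 3 - 2: max(6, 8, 11, 3, 14) = 14
9 - 4 - 5 - 1 - 3 - 8 - 2: max(6, 8, 11, 3, 11, 9) = 11
9 - 4 - 5 - 8 - 2: max(6, 8, 3, 9) = 9
9 - 4 - 5 - 8 - 3 - 2: max(6, 8, 3, 11, 14) = 14
Best route has worst link 9.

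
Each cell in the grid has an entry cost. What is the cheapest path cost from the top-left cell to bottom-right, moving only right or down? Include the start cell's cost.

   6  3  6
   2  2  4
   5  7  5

19

Path [0,0] → [1,0] → [1,1] → [1,2] → [2,2]: 6 + 2 + 2 + 4 + 5 = 19.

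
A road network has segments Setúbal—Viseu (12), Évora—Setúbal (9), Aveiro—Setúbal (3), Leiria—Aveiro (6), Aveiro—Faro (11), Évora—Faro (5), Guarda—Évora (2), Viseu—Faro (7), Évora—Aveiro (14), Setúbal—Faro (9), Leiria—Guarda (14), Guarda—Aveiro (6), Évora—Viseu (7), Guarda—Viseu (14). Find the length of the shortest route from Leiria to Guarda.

A few of the Leiria→Guarda routes:
Leiria -> Guarda: 14
Leiria -> Aveiro -> Guarda: 6 + 6 = 12
Leiria -> Aveiro -> Faro -> Évora -> Guarda: 6 + 11 + 5 + 2 = 24
Leiria -> Aveiro -> Évora -> Guarda: 6 + 14 + 2 = 22
Leiria -> Aveiro -> Setúbal -> Évora -> Guarda: 6 + 3 + 9 + 2 = 20
The minimum is 12.

12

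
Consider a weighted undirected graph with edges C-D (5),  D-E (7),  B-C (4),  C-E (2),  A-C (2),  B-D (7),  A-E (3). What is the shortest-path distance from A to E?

Paths from A to E:
A -> C -> B -> D -> E: 2 + 4 + 7 + 7 = 20
A -> E: 3
A -> C -> D -> E: 2 + 5 + 7 = 14
A -> C -> E: 2 + 2 = 4
Shortest: 3.

3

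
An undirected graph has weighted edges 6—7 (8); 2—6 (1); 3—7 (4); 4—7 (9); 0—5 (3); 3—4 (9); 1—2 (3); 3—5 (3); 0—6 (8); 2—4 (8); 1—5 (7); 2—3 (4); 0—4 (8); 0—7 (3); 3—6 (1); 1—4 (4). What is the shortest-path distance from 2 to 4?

Checking several routes:
2-6-3-4: 1 + 1 + 9 = 11
2-1-4: 3 + 4 = 7
2-4: 8
Best route has total 7.

7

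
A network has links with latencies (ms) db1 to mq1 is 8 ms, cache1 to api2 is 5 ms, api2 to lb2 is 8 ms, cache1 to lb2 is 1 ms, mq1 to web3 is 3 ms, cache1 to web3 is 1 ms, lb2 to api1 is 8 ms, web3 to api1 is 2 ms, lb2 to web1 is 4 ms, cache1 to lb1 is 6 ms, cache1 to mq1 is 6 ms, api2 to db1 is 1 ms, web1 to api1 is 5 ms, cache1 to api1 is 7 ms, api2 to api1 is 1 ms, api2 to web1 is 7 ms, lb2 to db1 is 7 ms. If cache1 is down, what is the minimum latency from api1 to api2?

1

Checking several routes:
api1 -> lb2 -> api2: 8 + 8 = 16
api1 -> web1 -> api2: 5 + 7 = 12
api1 -> lb2 -> db1 -> api2: 8 + 7 + 1 = 16
api1 -> api2: 1
api1 -> web3 -> mq1 -> db1 -> api2: 2 + 3 + 8 + 1 = 14
Shortest: 1 ms.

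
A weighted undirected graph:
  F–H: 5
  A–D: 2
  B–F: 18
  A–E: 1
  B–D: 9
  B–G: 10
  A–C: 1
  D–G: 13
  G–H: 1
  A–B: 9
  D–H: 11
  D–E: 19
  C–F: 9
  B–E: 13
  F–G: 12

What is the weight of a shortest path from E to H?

14

Checking several routes:
E-A-D-H: 1 + 2 + 11 = 14
E-A-C-F-H: 1 + 1 + 9 + 5 = 16
E-A-B-G-H: 1 + 9 + 10 + 1 = 21
E-A-D-G-H: 1 + 2 + 13 + 1 = 17
Best route has total 14.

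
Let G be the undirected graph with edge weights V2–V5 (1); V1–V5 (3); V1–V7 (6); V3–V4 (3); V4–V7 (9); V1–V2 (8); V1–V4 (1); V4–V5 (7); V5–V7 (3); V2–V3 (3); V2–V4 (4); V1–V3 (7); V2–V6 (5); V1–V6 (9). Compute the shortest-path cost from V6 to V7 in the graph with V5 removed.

Comparing a few candidate routes:
V6-V1-V7: 9 + 6 = 15
V6-V1-V4-V7: 9 + 1 + 9 = 19
V6-V2-V4-V7: 5 + 4 + 9 = 18
V6-V2-V3-V4-V1-V7: 5 + 3 + 3 + 1 + 6 = 18
V6-V2-V4-V1-V7: 5 + 4 + 1 + 6 = 16
Shortest: 15.

15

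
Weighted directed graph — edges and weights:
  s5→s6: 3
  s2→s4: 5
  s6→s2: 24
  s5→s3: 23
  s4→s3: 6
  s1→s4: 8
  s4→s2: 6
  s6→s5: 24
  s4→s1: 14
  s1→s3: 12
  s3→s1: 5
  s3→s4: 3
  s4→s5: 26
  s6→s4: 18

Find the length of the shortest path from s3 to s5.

29

Paths from s3 to s5:
s3 -> s4 -> s5: 3 + 26 = 29
s3 -> s1 -> s4 -> s5: 5 + 8 + 26 = 39
The minimum is 29.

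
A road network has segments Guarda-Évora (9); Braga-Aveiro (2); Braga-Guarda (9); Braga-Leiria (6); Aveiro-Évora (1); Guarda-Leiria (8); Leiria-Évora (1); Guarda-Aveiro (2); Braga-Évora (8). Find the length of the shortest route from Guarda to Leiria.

A few of the Guarda→Leiria routes:
Guarda -> Évora -> Leiria: 9 + 1 = 10
Guarda -> Aveiro -> Évora -> Leiria: 2 + 1 + 1 = 4
Guarda -> Leiria: 8
The minimum is 4 mi.

4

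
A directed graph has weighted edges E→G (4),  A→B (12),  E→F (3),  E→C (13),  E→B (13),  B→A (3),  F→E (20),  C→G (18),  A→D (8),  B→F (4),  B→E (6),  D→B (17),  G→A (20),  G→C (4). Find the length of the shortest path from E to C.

8

Candidate routes:
E - G - C: 4 + 4 = 8
E - C: 13
Shortest: 8.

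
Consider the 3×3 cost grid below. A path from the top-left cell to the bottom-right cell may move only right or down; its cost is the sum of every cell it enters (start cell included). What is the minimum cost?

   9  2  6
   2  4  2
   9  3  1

18

Path (0,0) → (0,1) → (1,1) → (1,2) → (2,2): 9 + 2 + 4 + 2 + 1 = 18.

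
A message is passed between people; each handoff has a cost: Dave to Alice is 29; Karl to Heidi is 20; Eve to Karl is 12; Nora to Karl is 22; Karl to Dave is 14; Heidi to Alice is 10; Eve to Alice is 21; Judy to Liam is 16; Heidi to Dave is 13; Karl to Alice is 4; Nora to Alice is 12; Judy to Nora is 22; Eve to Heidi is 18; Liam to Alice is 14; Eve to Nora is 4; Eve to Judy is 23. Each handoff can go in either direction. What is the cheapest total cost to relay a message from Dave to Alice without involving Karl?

Some routes from Dave to Alice avoiding Karl:
Dave→Heidi→Alice: 13 + 10 = 23
Dave→Alice: 29
Dave→Heidi→Eve→Alice: 13 + 18 + 21 = 52
Dave→Heidi→Eve→Nora→Alice: 13 + 18 + 4 + 12 = 47
Dave→Heidi→Eve→Judy→Liam→Alice: 13 + 18 + 23 + 16 + 14 = 84
The minimum is 23.

23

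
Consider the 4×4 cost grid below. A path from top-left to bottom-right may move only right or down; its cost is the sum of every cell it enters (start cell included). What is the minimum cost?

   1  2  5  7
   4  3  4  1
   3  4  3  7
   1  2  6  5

22

One optimal route is r0c0 -> r1c0 -> r2c0 -> r3c0 -> r3c1 -> r3c2 -> r3c3.
Its cost is 1 + 4 + 3 + 1 + 2 + 6 + 5 = 22.
For comparison, the top-then-right route costs 28.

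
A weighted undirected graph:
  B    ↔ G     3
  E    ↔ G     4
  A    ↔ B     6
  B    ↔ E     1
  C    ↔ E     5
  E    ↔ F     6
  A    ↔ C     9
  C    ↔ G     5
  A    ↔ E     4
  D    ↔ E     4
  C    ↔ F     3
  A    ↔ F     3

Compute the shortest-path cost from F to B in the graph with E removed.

9

Checking several routes:
F -> C -> G -> B: 3 + 5 + 3 = 11
F -> A -> B: 3 + 6 = 9
F -> C -> A -> B: 3 + 9 + 6 = 18
Shortest: 9.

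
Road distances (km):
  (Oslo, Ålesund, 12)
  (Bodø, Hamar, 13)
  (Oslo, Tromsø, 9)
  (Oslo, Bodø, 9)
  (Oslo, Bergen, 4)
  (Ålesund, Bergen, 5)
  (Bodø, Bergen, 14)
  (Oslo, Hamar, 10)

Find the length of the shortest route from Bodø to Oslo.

9

Checking several routes:
Bodø-Hamar-Oslo: 13 + 10 = 23
Bodø-Oslo: 9
Bodø-Bergen-Oslo: 14 + 4 = 18
Best route has total 9 km.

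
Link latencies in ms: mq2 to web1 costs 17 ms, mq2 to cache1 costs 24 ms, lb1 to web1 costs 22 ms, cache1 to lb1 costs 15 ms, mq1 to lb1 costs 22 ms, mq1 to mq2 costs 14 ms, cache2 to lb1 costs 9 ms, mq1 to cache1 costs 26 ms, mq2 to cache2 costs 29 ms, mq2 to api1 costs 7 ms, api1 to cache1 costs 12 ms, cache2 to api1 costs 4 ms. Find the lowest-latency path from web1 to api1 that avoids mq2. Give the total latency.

35

Routes from web1 to api1 avoiding mq2:
web1 -> lb1 -> cache2 -> api1: 22 + 9 + 4 = 35
web1 -> lb1 -> mq1 -> cache1 -> api1: 22 + 22 + 26 + 12 = 82
web1 -> lb1 -> cache1 -> api1: 22 + 15 + 12 = 49
The minimum is 35 ms.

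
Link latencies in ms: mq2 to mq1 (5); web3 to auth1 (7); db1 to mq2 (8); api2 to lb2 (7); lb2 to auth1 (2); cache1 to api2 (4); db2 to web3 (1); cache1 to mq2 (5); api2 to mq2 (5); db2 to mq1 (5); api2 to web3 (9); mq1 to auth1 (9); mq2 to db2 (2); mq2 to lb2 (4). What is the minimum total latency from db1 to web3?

11

A few of the db1→web3 routes:
db1-mq2-mq1-db2-web3: 8 + 5 + 5 + 1 = 19
db1-mq2-db2-web3: 8 + 2 + 1 = 11
db1-mq2-api2-web3: 8 + 5 + 9 = 22
db1-mq2-cache1-api2-web3: 8 + 5 + 4 + 9 = 26
db1-mq2-lb2-auth1-web3: 8 + 4 + 2 + 7 = 21
Best route has total 11 ms.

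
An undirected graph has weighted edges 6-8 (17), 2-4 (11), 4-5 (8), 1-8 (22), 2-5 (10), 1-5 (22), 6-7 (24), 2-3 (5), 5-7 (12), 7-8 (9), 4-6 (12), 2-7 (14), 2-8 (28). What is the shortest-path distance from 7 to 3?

19

Some routes from 7 to 3:
7 → 2 → 3: 14 + 5 = 19
7 → 5 → 4 → 2 → 3: 12 + 8 + 11 + 5 = 36
7 → 5 → 2 → 3: 12 + 10 + 5 = 27
7 → 6 → 4 → 2 → 3: 24 + 12 + 11 + 5 = 52
7 → 8 → 2 → 3: 9 + 28 + 5 = 42
Best route has total 19.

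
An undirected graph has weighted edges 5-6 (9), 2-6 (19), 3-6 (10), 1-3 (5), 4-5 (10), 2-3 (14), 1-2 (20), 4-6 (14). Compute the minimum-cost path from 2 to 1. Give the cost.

19

Candidate routes:
2 → 3 → 1: 14 + 5 = 19
2 → 6 → 3 → 1: 19 + 10 + 5 = 34
2 → 1: 20
Best route has total 19.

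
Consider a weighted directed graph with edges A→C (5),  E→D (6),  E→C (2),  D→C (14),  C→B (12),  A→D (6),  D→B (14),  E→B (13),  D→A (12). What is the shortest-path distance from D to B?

Routes from D to B:
D→A→C→B: 12 + 5 + 12 = 29
D→C→B: 14 + 12 = 26
D→B: 14
Best route has total 14.

14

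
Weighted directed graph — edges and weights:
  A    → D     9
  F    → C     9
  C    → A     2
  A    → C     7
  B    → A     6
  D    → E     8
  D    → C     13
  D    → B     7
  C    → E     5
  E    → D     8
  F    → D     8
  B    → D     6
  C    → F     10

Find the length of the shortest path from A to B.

Routes from A to B:
A - C - E - D - B: 7 + 5 + 8 + 7 = 27
A - C - F - D - B: 7 + 10 + 8 + 7 = 32
A - D - B: 9 + 7 = 16
Best route has total 16.

16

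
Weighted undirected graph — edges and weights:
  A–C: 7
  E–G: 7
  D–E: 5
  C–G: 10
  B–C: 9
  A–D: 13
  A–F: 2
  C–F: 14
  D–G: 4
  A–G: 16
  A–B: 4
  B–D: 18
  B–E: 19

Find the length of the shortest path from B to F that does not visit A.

23

Candidate routes:
B-D-G-C-F: 18 + 4 + 10 + 14 = 46
B-D-E-G-C-F: 18 + 5 + 7 + 10 + 14 = 54
B-E-G-C-F: 19 + 7 + 10 + 14 = 50
B-E-D-G-C-F: 19 + 5 + 4 + 10 + 14 = 52
B-C-F: 9 + 14 = 23
Best route has total 23.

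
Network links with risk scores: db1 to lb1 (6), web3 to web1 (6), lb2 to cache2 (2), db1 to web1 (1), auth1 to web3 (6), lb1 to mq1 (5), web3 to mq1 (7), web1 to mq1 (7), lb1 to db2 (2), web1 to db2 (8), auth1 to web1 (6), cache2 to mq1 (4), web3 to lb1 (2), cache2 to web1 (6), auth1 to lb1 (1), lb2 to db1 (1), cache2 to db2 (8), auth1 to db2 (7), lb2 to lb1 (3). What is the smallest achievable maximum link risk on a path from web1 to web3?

3

Comparing a few candidate routes:
web1 -> db1 -> lb1 -> auth1 -> web3: max(1, 6, 1, 6) = 6
web1 -> db1 -> lb1 -> web3: max(1, 6, 2) = 6
web1 -> db1 -> lb2 -> lb1 -> web3: max(1, 1, 3, 2) = 3
web1 -> db1 -> lb2 -> cache2 -> mq1 -> lb1 -> web3: max(1, 1, 2, 4, 5, 2) = 5
Best route has worst link 3.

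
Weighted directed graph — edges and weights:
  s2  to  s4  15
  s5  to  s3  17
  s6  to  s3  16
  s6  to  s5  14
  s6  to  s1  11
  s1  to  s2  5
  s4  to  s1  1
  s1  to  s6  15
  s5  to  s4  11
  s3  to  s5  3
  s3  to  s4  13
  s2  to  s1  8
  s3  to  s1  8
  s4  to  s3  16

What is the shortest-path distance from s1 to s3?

31

Checking several routes:
s1→s6→s5→s3: 15 + 14 + 17 = 46
s1→s2→s4→s3: 5 + 15 + 16 = 36
s1→s6→s3: 15 + 16 = 31
Best route has total 31.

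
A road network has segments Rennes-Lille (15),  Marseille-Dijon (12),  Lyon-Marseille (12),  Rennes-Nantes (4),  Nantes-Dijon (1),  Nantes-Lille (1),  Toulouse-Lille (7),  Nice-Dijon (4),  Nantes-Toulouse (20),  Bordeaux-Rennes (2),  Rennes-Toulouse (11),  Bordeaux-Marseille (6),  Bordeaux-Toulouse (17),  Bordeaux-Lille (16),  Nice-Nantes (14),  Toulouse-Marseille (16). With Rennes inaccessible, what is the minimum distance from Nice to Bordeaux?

A few of the Nice→Bordeaux routes:
Nice -> Dijon -> Nantes -> Lille -> Toulouse -> Bordeaux: 4 + 1 + 1 + 7 + 17 = 30
Nice -> Dijon -> Nantes -> Lille -> Bordeaux: 4 + 1 + 1 + 16 = 22
Nice -> Dijon -> Marseille -> Bordeaux: 4 + 12 + 6 = 22
Nice -> Nantes -> Lille -> Bordeaux: 14 + 1 + 16 = 31
Best route has total 22 mi.

22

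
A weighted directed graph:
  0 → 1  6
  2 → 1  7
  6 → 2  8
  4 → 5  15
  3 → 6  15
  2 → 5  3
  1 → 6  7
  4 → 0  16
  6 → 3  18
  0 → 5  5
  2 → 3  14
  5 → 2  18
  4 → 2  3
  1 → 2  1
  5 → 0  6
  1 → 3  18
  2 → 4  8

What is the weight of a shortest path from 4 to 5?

6

Comparing a few candidate routes:
4 -> 0 -> 5: 16 + 5 = 21
4 -> 2 -> 5: 3 + 3 = 6
4 -> 5: 15
Best route has total 6.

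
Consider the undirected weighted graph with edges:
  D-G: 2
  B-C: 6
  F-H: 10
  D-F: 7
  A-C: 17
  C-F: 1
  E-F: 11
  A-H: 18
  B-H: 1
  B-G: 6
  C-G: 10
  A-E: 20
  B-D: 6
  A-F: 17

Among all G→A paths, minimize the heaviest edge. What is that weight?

17

A few of the G→A routes:
G - D - F - A: max(2, 7, 17) = 17
G - C - F - A: max(10, 1, 17) = 17
G - D - F - H - B - C - A: max(2, 7, 10, 1, 6, 17) = 17
G - C - B - D - F - A: max(10, 6, 6, 7, 17) = 17
G - C - A: max(10, 17) = 17
G - C - B - H - F - A: max(10, 6, 1, 10, 17) = 17
Smallest bottleneck: 17.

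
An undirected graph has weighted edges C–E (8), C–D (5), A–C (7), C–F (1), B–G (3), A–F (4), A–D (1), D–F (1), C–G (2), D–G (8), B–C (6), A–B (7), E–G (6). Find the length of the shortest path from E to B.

9

A few of the E→B routes:
E -> G -> B: 6 + 3 = 9
E -> G -> C -> B: 6 + 2 + 6 = 14
E -> C -> F -> D -> A -> B: 8 + 1 + 1 + 1 + 7 = 18
E -> C -> G -> B: 8 + 2 + 3 = 13
E -> C -> B: 8 + 6 = 14
The minimum is 9.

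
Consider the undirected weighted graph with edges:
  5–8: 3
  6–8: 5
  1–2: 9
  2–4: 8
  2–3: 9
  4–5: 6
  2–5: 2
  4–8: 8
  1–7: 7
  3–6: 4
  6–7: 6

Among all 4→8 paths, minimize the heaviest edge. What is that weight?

6

A few of the 4→8 routes:
4 - 2 - 5 - 8: max(8, 2, 3) = 8
4 - 8: max(8) = 8
4 - 5 - 8: max(6, 3) = 6
Best route has worst link 6.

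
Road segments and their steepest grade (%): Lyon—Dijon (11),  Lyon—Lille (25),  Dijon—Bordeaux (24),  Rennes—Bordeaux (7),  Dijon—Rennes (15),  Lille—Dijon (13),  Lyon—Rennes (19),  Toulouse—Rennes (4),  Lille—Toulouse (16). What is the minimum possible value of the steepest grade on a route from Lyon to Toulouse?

A few of the Lyon→Toulouse routes:
Lyon→Dijon→Lille→Toulouse: max(11, 13, 16) = 16
Lyon→Rennes→Dijon→Lille→Toulouse: max(19, 15, 13, 16) = 19
Lyon→Dijon→Rennes→Toulouse: max(11, 15, 4) = 15
Lyon→Rennes→Toulouse: max(19, 4) = 19
The minimum achievable maximum is 15%.

15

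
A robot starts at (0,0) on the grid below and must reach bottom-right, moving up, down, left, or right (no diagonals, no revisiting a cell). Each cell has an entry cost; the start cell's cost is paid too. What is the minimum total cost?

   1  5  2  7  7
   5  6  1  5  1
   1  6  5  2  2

Best path: r0c0 r0c1 r0c2 r1c2 r1c3 r1c4 r2c4
Cost: 1 + 5 + 2 + 1 + 5 + 1 + 2 = 17

17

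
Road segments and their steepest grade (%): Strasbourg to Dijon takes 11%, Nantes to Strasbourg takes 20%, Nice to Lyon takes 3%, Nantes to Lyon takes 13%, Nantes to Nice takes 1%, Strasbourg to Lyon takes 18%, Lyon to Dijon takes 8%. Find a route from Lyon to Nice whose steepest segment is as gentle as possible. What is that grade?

A few of the Lyon→Nice routes:
Lyon - Nice: max(3) = 3
Lyon - Nantes - Nice: max(13, 1) = 13
Lyon - Strasbourg - Nantes - Nice: max(18, 20, 1) = 20
Best route has worst link 3%.

3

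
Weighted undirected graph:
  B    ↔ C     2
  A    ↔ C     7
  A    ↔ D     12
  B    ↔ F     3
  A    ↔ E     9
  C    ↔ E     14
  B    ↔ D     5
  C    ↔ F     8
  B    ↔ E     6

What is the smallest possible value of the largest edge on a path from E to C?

6

Comparing a few candidate routes:
E→B→D→A→C: max(6, 5, 12, 7) = 12
E→A→C: max(9, 7) = 9
E→B→F→C: max(6, 3, 8) = 8
E→A→D→B→C: max(9, 12, 5, 2) = 12
E→B→C: max(6, 2) = 6
Smallest bottleneck: 6.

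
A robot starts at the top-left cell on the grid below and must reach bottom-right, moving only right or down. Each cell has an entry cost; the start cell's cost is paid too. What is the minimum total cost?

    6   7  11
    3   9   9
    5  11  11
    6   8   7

35

Best path: r0c0→r1c0→r2c0→r3c0→r3c1→r3c2
Cost: 6 + 3 + 5 + 6 + 8 + 7 = 35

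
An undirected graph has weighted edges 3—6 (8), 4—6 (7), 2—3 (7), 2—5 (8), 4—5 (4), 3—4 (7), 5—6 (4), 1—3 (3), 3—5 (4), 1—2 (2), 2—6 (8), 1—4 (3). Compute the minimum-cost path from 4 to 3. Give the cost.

6

Comparing a few candidate routes:
4→5→3: 4 + 4 = 8
4→3: 7
4→1→2→3: 3 + 2 + 7 = 12
4→6→5→3: 7 + 4 + 4 = 15
4→1→3: 3 + 3 = 6
4→6→3: 7 + 8 = 15
The minimum is 6.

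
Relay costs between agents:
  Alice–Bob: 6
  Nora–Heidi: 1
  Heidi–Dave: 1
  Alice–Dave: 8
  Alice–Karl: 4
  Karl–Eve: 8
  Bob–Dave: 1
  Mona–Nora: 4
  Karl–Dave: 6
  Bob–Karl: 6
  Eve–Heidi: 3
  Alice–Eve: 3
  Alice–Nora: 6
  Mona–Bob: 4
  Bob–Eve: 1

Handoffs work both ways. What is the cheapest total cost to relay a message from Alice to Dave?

5

Some routes from Alice to Dave:
Alice→Eve→Heidi→Dave: 3 + 3 + 1 = 7
Alice→Bob→Dave: 6 + 1 = 7
Alice→Eve→Bob→Dave: 3 + 1 + 1 = 5
Alice→Nora→Heidi→Dave: 6 + 1 + 1 = 8
Alice→Dave: 8
The minimum is 5.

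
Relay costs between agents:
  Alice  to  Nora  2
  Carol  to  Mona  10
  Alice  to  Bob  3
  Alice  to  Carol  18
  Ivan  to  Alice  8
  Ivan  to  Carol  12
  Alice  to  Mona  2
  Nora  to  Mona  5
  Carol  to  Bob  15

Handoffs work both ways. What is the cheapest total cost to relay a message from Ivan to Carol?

12

Some routes from Ivan to Carol:
Ivan→Carol: 12
Ivan→Alice→Nora→Mona→Carol: 8 + 2 + 5 + 10 = 25
Ivan→Alice→Mona→Carol: 8 + 2 + 10 = 20
Best route has total 12.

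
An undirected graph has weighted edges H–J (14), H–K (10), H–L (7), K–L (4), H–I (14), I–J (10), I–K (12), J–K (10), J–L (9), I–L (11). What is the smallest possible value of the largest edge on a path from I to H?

10

Some routes from I to H:
I -> J -> K -> L -> H: max(10, 10, 4, 7) = 10
I -> J -> K -> H: max(10, 10, 10) = 10
I -> J -> L -> H: max(10, 9, 7) = 10
The minimum achievable maximum is 10.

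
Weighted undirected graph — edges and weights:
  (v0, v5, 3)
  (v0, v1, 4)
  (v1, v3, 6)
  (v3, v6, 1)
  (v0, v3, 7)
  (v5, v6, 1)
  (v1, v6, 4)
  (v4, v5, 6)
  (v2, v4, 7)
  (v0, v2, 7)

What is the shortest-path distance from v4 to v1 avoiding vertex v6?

13

Some routes from v4 to v1 avoiding v6:
v4 -> v5 -> v0 -> v3 -> v1: 6 + 3 + 7 + 6 = 22
v4 -> v5 -> v0 -> v1: 6 + 3 + 4 = 13
v4 -> v2 -> v0 -> v1: 7 + 7 + 4 = 18
Shortest: 13.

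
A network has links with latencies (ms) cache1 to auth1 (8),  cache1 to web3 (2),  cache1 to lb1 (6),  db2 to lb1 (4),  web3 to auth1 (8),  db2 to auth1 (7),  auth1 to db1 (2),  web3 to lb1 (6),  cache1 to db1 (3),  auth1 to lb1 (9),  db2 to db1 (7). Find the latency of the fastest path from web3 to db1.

A few of the web3→db1 routes:
web3→cache1→auth1→db1: 2 + 8 + 2 = 12
web3→cache1→db1: 2 + 3 = 5
web3→lb1→cache1→db1: 6 + 6 + 3 = 15
web3→auth1→db1: 8 + 2 = 10
Shortest: 5 ms.

5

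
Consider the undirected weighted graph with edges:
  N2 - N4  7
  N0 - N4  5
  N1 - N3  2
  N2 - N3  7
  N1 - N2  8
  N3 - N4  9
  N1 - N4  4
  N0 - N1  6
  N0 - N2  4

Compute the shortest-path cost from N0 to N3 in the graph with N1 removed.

Candidate routes:
N0→N4→N2→N3: 5 + 7 + 7 = 19
N0→N2→N4→N3: 4 + 7 + 9 = 20
N0→N2→N3: 4 + 7 = 11
N0→N4→N3: 5 + 9 = 14
Shortest: 11.

11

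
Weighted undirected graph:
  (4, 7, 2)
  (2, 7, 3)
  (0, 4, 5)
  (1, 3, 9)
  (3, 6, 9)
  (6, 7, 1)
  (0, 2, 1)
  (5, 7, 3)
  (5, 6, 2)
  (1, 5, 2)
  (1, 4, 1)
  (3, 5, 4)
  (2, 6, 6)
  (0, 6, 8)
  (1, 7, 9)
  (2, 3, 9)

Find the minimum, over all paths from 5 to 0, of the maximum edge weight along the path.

Checking several routes:
5-6-7-4-0: max(2, 1, 2, 5) = 5
5-1-4-7-2-0: max(2, 1, 2, 3, 1) = 3
5-1-4-0: max(2, 1, 5) = 5
5-7-2-0: max(3, 3, 1) = 3
5-6-7-2-0: max(2, 1, 3, 1) = 3
Best route has worst link 3.

3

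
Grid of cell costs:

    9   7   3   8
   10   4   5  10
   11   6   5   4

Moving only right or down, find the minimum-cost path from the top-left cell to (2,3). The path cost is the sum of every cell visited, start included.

33

Path r0c0 r0c1 r0c2 r1c2 r2c2 r2c3: 9 + 7 + 3 + 5 + 5 + 4 = 33.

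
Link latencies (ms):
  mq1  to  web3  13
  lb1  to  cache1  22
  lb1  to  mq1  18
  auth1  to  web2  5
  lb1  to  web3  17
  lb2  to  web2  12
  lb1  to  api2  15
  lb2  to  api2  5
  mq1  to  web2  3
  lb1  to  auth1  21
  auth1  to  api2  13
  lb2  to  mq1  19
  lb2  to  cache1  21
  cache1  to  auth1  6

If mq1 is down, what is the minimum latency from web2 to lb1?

26

A few of the web2→lb1 routes:
web2-lb2-api2-lb1: 12 + 5 + 15 = 32
web2-auth1-lb1: 5 + 21 = 26
web2-auth1-api2-lb1: 5 + 13 + 15 = 33
web2-auth1-cache1-lb1: 5 + 6 + 22 = 33
Shortest: 26 ms.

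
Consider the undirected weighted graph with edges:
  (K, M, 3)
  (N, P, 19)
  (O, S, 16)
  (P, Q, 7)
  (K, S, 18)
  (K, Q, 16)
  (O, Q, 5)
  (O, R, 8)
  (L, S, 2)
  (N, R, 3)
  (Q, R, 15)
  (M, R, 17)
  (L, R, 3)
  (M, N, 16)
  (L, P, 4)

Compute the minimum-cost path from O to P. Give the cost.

Some routes from O to P:
O → R → L → P: 8 + 3 + 4 = 15
O → Q → P: 5 + 7 = 12
O → S → L → P: 16 + 2 + 4 = 22
Shortest: 12.

12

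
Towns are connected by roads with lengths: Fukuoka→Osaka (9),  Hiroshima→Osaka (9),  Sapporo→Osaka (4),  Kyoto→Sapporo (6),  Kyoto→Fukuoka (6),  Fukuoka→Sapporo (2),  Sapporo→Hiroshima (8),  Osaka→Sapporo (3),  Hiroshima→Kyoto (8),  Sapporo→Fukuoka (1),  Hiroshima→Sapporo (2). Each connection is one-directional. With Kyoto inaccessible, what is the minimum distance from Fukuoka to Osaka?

Routes from Fukuoka to Osaka avoiding Kyoto:
Fukuoka - Sapporo - Osaka: 2 + 4 = 6
Fukuoka - Osaka: 9
Fukuoka - Sapporo - Hiroshima - Osaka: 2 + 8 + 9 = 19
The minimum is 6.

6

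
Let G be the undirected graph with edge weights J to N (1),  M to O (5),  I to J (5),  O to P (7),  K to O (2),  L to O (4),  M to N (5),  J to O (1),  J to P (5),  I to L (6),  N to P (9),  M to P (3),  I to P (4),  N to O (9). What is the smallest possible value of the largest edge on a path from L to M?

Comparing a few candidate routes:
L-O-M: max(4, 5) = 5
L-O-J-I-P-M: max(4, 1, 5, 4, 3) = 5
L-I-J-P-M: max(6, 5, 5, 3) = 6
L-O-J-P-M: max(4, 1, 5, 3) = 5
L-O-J-N-M: max(4, 1, 1, 5) = 5
The minimum achievable maximum is 5.

5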